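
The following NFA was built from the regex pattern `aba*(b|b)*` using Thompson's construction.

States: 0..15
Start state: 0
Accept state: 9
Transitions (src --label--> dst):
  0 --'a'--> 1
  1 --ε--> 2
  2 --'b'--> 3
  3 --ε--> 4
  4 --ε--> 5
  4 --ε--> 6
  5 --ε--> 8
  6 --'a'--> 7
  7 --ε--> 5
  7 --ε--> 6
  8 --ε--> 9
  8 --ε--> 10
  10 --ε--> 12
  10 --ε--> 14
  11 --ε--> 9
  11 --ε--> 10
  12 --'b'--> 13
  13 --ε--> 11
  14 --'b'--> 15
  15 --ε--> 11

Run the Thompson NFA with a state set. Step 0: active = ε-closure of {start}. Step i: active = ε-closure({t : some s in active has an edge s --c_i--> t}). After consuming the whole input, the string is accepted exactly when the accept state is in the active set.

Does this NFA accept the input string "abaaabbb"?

Answer: ACCEPT

Derivation:
start: ε-closure({0}) = {0}
'a' @ 1: {1,2}
'b' @ 2: {3,4,5,6,8,9,10,12,14}  [accepting]
'a' @ 3: {5,6,7,8,9,10,12,14}  [accepting]
'a' @ 4: {5,6,7,8,9,10,12,14}  [accepting]
'a' @ 5: {5,6,7,8,9,10,12,14}  [accepting]
'b' @ 6: {9,10,11,12,13,14,15}  [accepting]
'b' @ 7: {9,10,11,12,13,14,15}  [accepting]
'b' @ 8: {9,10,11,12,13,14,15}  [accepting]
end set {9,10,11,12,13,14,15} — state 9 in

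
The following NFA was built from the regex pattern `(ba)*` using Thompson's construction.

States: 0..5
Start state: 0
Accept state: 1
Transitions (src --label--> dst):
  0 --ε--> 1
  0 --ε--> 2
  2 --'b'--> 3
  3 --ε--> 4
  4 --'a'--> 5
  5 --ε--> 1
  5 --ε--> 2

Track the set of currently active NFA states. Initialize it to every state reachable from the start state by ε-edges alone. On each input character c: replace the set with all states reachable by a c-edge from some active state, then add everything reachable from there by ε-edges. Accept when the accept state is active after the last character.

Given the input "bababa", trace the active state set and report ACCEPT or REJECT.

Answer: ACCEPT

Trace:
start: ε-closure({0}) = {0,1,2}
'b' @ 1: {3,4}
'a' @ 2: {1,2,5}  ✓accept
'b' @ 3: {3,4}
'a' @ 4: {1,2,5}  ✓accept
'b' @ 5: {3,4}
'a' @ 6: {1,2,5}  ✓accept
final: {1,2,5}; accept 1 in set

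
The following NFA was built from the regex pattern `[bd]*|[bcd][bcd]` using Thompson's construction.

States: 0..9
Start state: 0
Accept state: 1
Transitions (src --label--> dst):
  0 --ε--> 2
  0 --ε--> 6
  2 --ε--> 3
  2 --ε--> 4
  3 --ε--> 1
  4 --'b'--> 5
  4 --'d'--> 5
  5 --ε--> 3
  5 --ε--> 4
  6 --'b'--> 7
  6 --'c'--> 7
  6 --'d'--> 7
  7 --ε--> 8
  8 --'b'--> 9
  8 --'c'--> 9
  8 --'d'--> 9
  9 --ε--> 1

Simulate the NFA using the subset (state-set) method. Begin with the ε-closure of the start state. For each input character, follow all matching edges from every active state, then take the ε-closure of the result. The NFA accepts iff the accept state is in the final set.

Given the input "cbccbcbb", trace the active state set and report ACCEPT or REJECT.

Answer: REJECT

Trace:
S₀ = ε-closure({0}) = {0,1,2,3,4,6}
'c' @ 1: {7,8}
'b' @ 2: {1,9}  ✓accept
'c' @ 3: {}  — state set empty
rest 'cbcbb' ignored (set empty)
end set {} — state 1 not in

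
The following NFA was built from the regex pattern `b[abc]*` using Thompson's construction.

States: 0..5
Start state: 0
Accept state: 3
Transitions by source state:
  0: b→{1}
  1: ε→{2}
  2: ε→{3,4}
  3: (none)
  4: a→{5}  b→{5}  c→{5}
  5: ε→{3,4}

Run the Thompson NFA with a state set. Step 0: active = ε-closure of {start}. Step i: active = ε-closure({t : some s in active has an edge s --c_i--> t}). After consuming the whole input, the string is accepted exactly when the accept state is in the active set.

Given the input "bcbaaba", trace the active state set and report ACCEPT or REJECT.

Answer: ACCEPT

Steps:
start: ε-closure({0}) = {0}
'b' @ 1: {1,2,3,4}  (accept∈set)
'c' @ 2: {3,4,5}  (accept∈set)
'b' @ 3: {3,4,5}  (accept∈set)
'a' @ 4: {3,4,5}  (accept∈set)
'a' @ 5: {3,4,5}  (accept∈set)
'b' @ 6: {3,4,5}  (accept∈set)
'a' @ 7: {3,4,5}  (accept∈set)
final: {3,4,5}; accept 3 in set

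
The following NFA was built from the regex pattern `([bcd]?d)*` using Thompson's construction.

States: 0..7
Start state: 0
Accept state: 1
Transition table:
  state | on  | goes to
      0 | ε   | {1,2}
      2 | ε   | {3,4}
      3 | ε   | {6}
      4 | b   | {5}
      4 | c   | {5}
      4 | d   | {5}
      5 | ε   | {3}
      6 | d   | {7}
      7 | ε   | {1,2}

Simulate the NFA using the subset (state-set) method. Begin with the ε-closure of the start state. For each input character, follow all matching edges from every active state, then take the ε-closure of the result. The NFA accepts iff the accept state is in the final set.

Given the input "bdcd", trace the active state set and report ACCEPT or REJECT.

S₀ = ε-closure({0}) = {0,1,2,3,4,6}
'b' @ 1: {3,5,6}
'd' @ 2: {1,2,3,4,6,7}  [accepting]
'c' @ 3: {3,5,6}
'd' @ 4: {1,2,3,4,6,7}  [accepting]
end set {1,2,3,4,6,7} — state 1 in

Answer: ACCEPT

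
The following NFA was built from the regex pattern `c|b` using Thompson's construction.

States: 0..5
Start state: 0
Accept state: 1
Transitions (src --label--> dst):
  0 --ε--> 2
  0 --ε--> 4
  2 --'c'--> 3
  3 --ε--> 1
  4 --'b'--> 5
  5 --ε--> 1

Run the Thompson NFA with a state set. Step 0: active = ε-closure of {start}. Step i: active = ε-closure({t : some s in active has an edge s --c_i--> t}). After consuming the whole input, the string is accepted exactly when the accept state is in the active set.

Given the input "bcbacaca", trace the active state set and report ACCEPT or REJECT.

Answer: REJECT

Trace:
initial (ε-close {0}): {0,2,4}
'b' @ 1: {1,5}  (accept∈set)
'c' @ 2: {}  — dead — no transitions
rest 'bacaca' ignored (set empty)
after full input: {}  (accept=1 not in)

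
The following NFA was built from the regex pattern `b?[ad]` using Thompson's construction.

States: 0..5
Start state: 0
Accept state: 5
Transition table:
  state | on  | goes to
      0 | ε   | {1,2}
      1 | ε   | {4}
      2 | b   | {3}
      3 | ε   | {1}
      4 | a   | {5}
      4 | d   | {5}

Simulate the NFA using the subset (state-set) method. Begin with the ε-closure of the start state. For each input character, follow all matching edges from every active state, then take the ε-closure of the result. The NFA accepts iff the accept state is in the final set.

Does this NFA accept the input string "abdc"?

Answer: REJECT

Derivation:
S₀ = ε-closure({0}) = {0,1,2,4}
'a' @ 1: {5}  ✓accept
'b' @ 2: {}  — no active states
rest 'dc' ignored (set empty)
end set {} — state 5 not in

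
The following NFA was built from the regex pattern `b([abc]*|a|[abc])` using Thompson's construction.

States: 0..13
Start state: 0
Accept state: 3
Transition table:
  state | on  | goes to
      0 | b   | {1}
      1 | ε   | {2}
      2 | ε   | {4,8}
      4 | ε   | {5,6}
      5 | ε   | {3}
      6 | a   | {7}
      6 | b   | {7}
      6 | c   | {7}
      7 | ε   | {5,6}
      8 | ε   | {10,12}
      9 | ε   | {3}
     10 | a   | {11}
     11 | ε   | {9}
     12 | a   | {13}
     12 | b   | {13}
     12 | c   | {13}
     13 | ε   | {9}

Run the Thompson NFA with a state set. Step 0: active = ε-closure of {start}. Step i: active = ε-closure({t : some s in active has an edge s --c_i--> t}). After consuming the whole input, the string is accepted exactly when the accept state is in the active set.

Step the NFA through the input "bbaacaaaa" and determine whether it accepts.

S₀ = ε-closure({0}) = {0}
'b' @ 1: {1,2,3,4,5,6,8,10,12}  ✓accept
'b' @ 2: {3,5,6,7,9,13}  ✓accept
'a' @ 3: {3,5,6,7}  ✓accept
'a' @ 4: {3,5,6,7}  ✓accept
'c' @ 5: {3,5,6,7}  ✓accept
'a' @ 6: {3,5,6,7}  ✓accept
'a' @ 7: {3,5,6,7}  ✓accept
'a' @ 8: {3,5,6,7}  ✓accept
'a' @ 9: {3,5,6,7}  ✓accept
final: {3,5,6,7}; accept 3 in set

Answer: ACCEPT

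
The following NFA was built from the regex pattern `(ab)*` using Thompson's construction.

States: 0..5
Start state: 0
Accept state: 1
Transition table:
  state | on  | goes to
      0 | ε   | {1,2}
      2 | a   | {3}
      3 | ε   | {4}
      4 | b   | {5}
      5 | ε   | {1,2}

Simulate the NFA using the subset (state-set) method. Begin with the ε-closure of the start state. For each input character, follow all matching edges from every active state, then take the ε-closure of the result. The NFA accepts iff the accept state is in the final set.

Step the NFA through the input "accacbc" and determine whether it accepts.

S₀ = ε-closure({0}) = {0,1,2}
'a' @ 1: {3,4}
'c' @ 2: {}  — dead — no transitions
rest 'cacbc' ignored (set empty)
end set {} — state 1 not in

Answer: REJECT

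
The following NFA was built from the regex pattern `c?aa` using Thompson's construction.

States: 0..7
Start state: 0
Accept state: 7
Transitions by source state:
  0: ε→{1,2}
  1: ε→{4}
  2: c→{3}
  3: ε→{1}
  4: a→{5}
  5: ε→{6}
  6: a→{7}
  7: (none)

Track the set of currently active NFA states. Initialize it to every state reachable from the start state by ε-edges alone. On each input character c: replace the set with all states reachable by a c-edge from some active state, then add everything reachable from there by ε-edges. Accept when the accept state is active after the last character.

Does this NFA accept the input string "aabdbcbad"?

initial (ε-close {0}): {0,1,2,4}
'a' @ 1: {5,6}
'a' @ 2: {7}  (accept∈set)
'b' @ 3: {}  — state set empty
rest 'dbcbad' ignored (set empty)
final: {}; accept 7 not in set

Answer: REJECT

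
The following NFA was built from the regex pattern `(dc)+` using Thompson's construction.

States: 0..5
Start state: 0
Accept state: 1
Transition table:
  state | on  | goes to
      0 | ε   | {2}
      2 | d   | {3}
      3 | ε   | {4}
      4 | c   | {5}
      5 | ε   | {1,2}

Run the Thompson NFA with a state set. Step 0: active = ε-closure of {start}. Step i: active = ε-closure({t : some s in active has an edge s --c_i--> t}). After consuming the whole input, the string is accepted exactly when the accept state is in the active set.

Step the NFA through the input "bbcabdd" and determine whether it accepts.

Answer: REJECT

Trace:
initial (ε-close {0}): {0,2}
'b' @ 1: {}  — state set empty
rest 'bcabdd' ignored (set empty)
after full input: {}  (accept=1 not in)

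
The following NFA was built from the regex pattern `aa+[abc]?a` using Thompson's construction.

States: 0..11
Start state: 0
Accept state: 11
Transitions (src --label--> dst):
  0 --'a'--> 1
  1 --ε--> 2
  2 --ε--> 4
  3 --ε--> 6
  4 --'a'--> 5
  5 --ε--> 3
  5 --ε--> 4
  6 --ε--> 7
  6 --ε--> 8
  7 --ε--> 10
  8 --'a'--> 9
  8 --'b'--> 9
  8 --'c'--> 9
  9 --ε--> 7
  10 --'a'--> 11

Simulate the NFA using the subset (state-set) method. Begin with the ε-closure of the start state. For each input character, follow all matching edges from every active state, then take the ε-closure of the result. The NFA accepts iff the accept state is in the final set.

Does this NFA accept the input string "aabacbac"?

start: ε-closure({0}) = {0}
'a' @ 1: {1,2,4}
'a' @ 2: {3,4,5,6,7,8,10}
'b' @ 3: {7,9,10}
'a' @ 4: {11}  ✓accept
'c' @ 5: {}  — state set empty
rest 'bac' ignored (set empty)
end set {} — state 11 not in

Answer: REJECT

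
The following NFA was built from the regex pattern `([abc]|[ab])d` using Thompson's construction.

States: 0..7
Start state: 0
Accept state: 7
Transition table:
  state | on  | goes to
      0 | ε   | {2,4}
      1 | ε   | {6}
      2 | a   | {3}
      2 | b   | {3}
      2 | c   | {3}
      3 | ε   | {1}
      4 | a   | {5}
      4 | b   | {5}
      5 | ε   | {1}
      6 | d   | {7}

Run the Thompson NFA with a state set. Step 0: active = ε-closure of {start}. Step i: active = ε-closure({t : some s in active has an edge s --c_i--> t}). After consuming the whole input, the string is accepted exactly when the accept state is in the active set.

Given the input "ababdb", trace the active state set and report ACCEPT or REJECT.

Answer: REJECT

Steps:
S₀ = ε-closure({0}) = {0,2,4}
'a' @ 1: {1,3,5,6}
'b' @ 2: {}  — no active states
rest 'abdb' ignored (set empty)
end set {} — state 7 not in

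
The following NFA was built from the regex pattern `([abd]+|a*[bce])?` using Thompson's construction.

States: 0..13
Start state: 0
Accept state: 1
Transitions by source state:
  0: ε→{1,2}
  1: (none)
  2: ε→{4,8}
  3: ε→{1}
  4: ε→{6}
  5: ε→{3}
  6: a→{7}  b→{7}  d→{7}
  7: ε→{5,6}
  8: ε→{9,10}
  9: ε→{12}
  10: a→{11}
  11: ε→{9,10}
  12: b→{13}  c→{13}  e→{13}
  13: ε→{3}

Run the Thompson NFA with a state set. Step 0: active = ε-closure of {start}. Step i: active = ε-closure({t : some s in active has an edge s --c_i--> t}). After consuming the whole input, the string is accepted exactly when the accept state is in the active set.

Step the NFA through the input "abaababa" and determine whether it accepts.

S₀ = ε-closure({0}) = {0,1,2,4,6,8,9,10,12}
'a' @ 1: {1,3,5,6,7,9,10,11,12}  (accept∈set)
'b' @ 2: {1,3,5,6,7,13}  (accept∈set)
'a' @ 3: {1,3,5,6,7}  (accept∈set)
'a' @ 4: {1,3,5,6,7}  (accept∈set)
'b' @ 5: {1,3,5,6,7}  (accept∈set)
'a' @ 6: {1,3,5,6,7}  (accept∈set)
'b' @ 7: {1,3,5,6,7}  (accept∈set)
'a' @ 8: {1,3,5,6,7}  (accept∈set)
end set {1,3,5,6,7} — state 1 in

Answer: ACCEPT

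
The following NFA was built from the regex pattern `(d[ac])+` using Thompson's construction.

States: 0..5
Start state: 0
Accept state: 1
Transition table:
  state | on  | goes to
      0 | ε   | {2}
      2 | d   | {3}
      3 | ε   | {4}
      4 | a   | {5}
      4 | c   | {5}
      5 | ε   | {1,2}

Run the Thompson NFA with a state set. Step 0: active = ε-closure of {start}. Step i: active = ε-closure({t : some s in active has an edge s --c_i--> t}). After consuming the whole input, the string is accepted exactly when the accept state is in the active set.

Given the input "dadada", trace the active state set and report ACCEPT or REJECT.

Answer: ACCEPT

Steps:
start: ε-closure({0}) = {0,2}
'd' @ 1: {3,4}
'a' @ 2: {1,2,5}  (accept∈set)
'd' @ 3: {3,4}
'a' @ 4: {1,2,5}  (accept∈set)
'd' @ 5: {3,4}
'a' @ 6: {1,2,5}  (accept∈set)
after full input: {1,2,5}  (accept=1 in)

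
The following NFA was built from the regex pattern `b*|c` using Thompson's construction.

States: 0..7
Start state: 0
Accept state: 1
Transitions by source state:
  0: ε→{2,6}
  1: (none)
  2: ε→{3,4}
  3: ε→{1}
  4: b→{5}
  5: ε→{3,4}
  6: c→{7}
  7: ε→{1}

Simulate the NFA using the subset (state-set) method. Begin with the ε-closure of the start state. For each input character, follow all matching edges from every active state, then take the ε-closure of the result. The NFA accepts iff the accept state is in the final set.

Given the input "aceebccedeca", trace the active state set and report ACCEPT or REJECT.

Answer: REJECT

Trace:
S₀ = ε-closure({0}) = {0,1,2,3,4,6}
'a' @ 1: {}  — dead — no transitions
rest 'ceebccedeca' ignored (set empty)
end set {} — state 1 not in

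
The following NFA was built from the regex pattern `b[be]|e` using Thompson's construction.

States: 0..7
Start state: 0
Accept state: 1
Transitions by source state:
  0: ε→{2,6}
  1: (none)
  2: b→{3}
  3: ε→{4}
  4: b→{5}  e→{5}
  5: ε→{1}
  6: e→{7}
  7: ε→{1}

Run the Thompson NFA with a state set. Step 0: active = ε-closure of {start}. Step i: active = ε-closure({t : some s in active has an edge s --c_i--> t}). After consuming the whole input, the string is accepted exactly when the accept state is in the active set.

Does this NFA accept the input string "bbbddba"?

Answer: REJECT

Derivation:
initial (ε-close {0}): {0,2,6}
'b' @ 1: {3,4}
'b' @ 2: {1,5}  ✓accept
'b' @ 3: {}  — state set empty
rest 'ddba' ignored (set empty)
final: {}; accept 1 not in set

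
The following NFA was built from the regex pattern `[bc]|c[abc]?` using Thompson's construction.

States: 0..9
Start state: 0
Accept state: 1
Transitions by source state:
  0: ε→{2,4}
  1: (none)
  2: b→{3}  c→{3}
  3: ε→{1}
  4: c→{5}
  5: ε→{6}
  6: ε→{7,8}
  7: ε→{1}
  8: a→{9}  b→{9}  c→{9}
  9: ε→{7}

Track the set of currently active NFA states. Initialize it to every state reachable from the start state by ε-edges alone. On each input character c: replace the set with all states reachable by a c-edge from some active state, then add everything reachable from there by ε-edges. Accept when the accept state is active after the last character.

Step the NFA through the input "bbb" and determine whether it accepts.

Answer: REJECT

Trace:
initial (ε-close {0}): {0,2,4}
'b' @ 1: {1,3}  [accepting]
'b' @ 2: {}  — state set empty
rest 'b' ignored (set empty)
final: {}; accept 1 not in set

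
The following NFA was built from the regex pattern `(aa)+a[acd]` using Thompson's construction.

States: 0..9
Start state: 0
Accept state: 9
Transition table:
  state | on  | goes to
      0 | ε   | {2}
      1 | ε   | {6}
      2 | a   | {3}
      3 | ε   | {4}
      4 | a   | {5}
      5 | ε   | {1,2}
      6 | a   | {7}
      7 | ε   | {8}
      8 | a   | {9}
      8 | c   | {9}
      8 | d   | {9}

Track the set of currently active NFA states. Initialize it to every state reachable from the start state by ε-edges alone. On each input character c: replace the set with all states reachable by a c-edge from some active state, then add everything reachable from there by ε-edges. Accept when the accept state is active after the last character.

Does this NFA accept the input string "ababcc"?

initial (ε-close {0}): {0,2}
'a' @ 1: {3,4}
'b' @ 2: {}  — dead — no transitions
rest 'abcc' ignored (set empty)
final: {}; accept 9 not in set

Answer: REJECT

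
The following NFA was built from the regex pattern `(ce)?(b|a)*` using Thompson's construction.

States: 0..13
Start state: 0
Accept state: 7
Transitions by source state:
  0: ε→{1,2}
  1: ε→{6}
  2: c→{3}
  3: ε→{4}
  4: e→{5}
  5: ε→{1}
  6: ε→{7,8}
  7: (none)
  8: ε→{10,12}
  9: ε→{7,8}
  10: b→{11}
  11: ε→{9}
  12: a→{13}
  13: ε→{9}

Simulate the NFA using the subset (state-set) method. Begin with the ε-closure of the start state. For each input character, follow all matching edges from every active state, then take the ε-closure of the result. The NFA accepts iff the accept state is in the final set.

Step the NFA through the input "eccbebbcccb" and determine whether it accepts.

Answer: REJECT

Steps:
start: ε-closure({0}) = {0,1,2,6,7,8,10,12}
'e' @ 1: {}  — no active states
rest 'ccbebbcccb' ignored (set empty)
end set {} — state 7 not in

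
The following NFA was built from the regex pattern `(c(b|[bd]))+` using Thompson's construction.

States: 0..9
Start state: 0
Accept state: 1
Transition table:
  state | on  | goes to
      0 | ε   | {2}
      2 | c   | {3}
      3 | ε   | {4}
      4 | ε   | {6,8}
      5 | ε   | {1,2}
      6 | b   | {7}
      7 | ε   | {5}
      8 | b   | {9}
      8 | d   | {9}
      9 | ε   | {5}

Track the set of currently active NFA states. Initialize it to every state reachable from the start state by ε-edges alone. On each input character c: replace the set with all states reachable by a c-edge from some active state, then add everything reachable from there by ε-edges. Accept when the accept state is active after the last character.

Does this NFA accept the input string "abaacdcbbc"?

Answer: REJECT

Steps:
initial (ε-close {0}): {0,2}
'a' @ 1: {}  — state set empty
rest 'baacdcbbc' ignored (set empty)
final: {}; accept 1 not in set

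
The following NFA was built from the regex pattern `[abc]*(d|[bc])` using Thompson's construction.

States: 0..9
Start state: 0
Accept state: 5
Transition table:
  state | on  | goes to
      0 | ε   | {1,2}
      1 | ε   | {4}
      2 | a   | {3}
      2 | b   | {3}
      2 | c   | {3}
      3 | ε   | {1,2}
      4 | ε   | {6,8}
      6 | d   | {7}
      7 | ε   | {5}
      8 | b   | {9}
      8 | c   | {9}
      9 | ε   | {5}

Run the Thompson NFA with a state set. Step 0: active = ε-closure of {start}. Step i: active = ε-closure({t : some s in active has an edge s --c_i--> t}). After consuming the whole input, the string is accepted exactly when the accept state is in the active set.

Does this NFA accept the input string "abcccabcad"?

initial (ε-close {0}): {0,1,2,4,6,8}
'a' @ 1: {1,2,3,4,6,8}
'b' @ 2: {1,2,3,4,5,6,8,9}  ✓accept
'c' @ 3: {1,2,3,4,5,6,8,9}  ✓accept
'c' @ 4: {1,2,3,4,5,6,8,9}  ✓accept
'c' @ 5: {1,2,3,4,5,6,8,9}  ✓accept
'a' @ 6: {1,2,3,4,6,8}
'b' @ 7: {1,2,3,4,5,6,8,9}  ✓accept
'c' @ 8: {1,2,3,4,5,6,8,9}  ✓accept
'a' @ 9: {1,2,3,4,6,8}
'd' @ 10: {5,7}  ✓accept
final: {5,7}; accept 5 in set

Answer: ACCEPT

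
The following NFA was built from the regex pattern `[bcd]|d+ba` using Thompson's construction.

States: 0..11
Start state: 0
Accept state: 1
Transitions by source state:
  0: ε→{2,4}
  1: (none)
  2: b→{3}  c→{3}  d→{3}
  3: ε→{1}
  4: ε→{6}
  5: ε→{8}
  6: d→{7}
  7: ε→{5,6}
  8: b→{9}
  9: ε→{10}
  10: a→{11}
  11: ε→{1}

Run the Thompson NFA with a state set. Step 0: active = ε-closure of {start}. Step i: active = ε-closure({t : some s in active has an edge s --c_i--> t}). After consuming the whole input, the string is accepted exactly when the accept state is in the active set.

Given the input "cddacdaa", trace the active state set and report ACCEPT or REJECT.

start: ε-closure({0}) = {0,2,4,6}
'c' @ 1: {1,3}  ✓accept
'd' @ 2: {}  — dead — no transitions
rest 'dacdaa' ignored (set empty)
end set {} — state 1 not in

Answer: REJECT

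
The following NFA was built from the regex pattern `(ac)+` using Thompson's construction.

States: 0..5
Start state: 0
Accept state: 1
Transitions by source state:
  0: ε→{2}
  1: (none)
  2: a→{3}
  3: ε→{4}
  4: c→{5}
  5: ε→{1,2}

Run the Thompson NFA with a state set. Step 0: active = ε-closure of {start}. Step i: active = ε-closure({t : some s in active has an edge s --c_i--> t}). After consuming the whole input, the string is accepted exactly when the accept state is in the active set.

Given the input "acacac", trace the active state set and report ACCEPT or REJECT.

start: ε-closure({0}) = {0,2}
'a' @ 1: {3,4}
'c' @ 2: {1,2,5}  (accept∈set)
'a' @ 3: {3,4}
'c' @ 4: {1,2,5}  (accept∈set)
'a' @ 5: {3,4}
'c' @ 6: {1,2,5}  (accept∈set)
after full input: {1,2,5}  (accept=1 in)

Answer: ACCEPT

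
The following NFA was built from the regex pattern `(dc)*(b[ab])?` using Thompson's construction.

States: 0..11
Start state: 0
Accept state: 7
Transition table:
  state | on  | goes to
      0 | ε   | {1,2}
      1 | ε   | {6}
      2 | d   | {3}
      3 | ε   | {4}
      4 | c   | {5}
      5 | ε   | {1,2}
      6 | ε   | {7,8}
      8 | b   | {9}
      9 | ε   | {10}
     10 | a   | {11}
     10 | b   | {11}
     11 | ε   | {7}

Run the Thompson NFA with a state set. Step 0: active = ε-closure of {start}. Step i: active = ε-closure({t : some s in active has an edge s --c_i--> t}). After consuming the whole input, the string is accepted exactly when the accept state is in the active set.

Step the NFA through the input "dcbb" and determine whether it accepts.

Answer: ACCEPT

Trace:
start: ε-closure({0}) = {0,1,2,6,7,8}
'd' @ 1: {3,4}
'c' @ 2: {1,2,5,6,7,8}  [accepting]
'b' @ 3: {9,10}
'b' @ 4: {7,11}  [accepting]
after full input: {7,11}  (accept=7 in)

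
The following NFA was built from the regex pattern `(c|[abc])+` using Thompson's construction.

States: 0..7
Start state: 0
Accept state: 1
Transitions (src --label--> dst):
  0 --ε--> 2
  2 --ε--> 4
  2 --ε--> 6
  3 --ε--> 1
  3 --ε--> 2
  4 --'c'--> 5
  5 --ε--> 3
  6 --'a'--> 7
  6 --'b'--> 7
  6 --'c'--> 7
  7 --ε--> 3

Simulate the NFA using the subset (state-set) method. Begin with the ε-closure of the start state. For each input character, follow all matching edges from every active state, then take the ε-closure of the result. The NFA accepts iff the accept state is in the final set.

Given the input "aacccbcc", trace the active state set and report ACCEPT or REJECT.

S₀ = ε-closure({0}) = {0,2,4,6}
'a' @ 1: {1,2,3,4,6,7}  (accept∈set)
'a' @ 2: {1,2,3,4,6,7}  (accept∈set)
'c' @ 3: {1,2,3,4,5,6,7}  (accept∈set)
'c' @ 4: {1,2,3,4,5,6,7}  (accept∈set)
'c' @ 5: {1,2,3,4,5,6,7}  (accept∈set)
'b' @ 6: {1,2,3,4,6,7}  (accept∈set)
'c' @ 7: {1,2,3,4,5,6,7}  (accept∈set)
'c' @ 8: {1,2,3,4,5,6,7}  (accept∈set)
after full input: {1,2,3,4,5,6,7}  (accept=1 in)

Answer: ACCEPT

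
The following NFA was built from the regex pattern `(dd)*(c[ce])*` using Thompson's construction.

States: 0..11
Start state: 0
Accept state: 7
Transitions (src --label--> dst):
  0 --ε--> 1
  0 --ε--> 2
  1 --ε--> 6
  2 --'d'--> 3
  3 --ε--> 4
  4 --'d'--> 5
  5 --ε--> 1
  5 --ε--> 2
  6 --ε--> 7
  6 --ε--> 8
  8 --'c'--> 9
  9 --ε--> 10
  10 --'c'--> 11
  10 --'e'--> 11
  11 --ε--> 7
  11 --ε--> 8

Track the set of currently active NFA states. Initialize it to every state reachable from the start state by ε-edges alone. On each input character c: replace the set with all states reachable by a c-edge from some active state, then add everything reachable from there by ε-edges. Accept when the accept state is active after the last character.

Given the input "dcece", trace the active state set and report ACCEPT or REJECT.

Answer: REJECT

Derivation:
initial (ε-close {0}): {0,1,2,6,7,8}
'd' @ 1: {3,4}
'c' @ 2: {}  — dead — no transitions
rest 'ece' ignored (set empty)
final: {}; accept 7 not in set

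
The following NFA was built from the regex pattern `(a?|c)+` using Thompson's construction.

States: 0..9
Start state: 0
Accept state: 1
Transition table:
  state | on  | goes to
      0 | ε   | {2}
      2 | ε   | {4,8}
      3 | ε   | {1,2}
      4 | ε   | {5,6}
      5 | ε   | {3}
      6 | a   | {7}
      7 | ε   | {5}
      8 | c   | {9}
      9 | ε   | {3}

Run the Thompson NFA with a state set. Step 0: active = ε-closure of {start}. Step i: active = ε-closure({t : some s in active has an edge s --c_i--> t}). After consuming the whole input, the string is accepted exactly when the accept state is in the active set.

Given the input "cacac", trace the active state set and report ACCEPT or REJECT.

Answer: ACCEPT

Steps:
initial (ε-close {0}): {0,1,2,3,4,5,6,8}
'c' @ 1: {1,2,3,4,5,6,8,9}  [accepting]
'a' @ 2: {1,2,3,4,5,6,7,8}  [accepting]
'c' @ 3: {1,2,3,4,5,6,8,9}  [accepting]
'a' @ 4: {1,2,3,4,5,6,7,8}  [accepting]
'c' @ 5: {1,2,3,4,5,6,8,9}  [accepting]
final: {1,2,3,4,5,6,8,9}; accept 1 in set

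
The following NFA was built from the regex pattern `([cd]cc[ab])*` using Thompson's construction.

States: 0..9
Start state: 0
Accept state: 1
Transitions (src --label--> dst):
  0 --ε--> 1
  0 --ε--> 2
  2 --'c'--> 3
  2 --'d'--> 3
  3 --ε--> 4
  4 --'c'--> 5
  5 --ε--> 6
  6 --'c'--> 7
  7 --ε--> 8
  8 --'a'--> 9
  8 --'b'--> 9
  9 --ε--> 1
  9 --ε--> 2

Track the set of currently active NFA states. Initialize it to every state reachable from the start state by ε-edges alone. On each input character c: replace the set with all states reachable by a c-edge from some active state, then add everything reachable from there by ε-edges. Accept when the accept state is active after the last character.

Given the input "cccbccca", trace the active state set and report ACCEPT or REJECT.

initial (ε-close {0}): {0,1,2}
'c' @ 1: {3,4}
'c' @ 2: {5,6}
'c' @ 3: {7,8}
'b' @ 4: {1,2,9}  (accept∈set)
'c' @ 5: {3,4}
'c' @ 6: {5,6}
'c' @ 7: {7,8}
'a' @ 8: {1,2,9}  (accept∈set)
after full input: {1,2,9}  (accept=1 in)

Answer: ACCEPT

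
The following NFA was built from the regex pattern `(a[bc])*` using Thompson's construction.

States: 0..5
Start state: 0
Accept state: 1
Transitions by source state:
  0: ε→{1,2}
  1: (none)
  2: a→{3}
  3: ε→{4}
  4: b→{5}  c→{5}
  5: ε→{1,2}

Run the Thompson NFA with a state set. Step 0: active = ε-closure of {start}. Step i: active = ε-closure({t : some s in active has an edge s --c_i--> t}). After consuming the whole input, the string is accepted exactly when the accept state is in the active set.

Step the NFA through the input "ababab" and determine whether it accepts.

Answer: ACCEPT

Trace:
S₀ = ε-closure({0}) = {0,1,2}
'a' @ 1: {3,4}
'b' @ 2: {1,2,5}  (accept∈set)
'a' @ 3: {3,4}
'b' @ 4: {1,2,5}  (accept∈set)
'a' @ 5: {3,4}
'b' @ 6: {1,2,5}  (accept∈set)
after full input: {1,2,5}  (accept=1 in)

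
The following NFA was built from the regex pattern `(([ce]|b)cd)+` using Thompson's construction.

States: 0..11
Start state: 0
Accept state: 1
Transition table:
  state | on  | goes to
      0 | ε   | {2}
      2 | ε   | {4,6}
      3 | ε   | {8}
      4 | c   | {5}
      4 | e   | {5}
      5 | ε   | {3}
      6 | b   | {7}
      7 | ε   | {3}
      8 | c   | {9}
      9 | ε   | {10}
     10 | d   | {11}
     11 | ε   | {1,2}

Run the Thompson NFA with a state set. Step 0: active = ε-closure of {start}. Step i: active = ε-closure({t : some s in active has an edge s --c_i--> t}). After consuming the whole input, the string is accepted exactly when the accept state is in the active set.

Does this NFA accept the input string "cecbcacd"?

S₀ = ε-closure({0}) = {0,2,4,6}
'c' @ 1: {3,5,8}
'e' @ 2: {}  — no active states
rest 'cbcacd' ignored (set empty)
final: {}; accept 1 not in set

Answer: REJECT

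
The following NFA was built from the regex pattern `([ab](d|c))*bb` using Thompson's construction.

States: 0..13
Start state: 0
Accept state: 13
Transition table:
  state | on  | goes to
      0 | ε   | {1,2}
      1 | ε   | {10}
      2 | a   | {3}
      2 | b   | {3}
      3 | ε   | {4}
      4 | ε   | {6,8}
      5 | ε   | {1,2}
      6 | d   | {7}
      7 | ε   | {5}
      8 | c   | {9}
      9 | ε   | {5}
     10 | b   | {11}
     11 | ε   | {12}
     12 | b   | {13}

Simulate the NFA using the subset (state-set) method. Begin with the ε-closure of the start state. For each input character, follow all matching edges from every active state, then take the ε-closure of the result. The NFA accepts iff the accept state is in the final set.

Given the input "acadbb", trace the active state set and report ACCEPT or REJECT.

S₀ = ε-closure({0}) = {0,1,2,10}
'a' @ 1: {3,4,6,8}
'c' @ 2: {1,2,5,9,10}
'a' @ 3: {3,4,6,8}
'd' @ 4: {1,2,5,7,10}
'b' @ 5: {3,4,6,8,11,12}
'b' @ 6: {13}  ✓accept
after full input: {13}  (accept=13 in)

Answer: ACCEPT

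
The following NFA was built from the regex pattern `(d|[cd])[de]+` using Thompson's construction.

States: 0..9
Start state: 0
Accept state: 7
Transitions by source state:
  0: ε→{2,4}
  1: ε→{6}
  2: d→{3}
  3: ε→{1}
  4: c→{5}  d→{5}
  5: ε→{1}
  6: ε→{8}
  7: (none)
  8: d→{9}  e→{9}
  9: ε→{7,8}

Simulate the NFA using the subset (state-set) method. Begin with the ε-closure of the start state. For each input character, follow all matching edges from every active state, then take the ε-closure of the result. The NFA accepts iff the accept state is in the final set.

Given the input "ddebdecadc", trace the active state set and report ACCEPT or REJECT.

Answer: REJECT

Steps:
S₀ = ε-closure({0}) = {0,2,4}
'd' @ 1: {1,3,5,6,8}
'd' @ 2: {7,8,9}  [accepting]
'e' @ 3: {7,8,9}  [accepting]
'b' @ 4: {}  — state set empty
rest 'decadc' ignored (set empty)
after full input: {}  (accept=7 not in)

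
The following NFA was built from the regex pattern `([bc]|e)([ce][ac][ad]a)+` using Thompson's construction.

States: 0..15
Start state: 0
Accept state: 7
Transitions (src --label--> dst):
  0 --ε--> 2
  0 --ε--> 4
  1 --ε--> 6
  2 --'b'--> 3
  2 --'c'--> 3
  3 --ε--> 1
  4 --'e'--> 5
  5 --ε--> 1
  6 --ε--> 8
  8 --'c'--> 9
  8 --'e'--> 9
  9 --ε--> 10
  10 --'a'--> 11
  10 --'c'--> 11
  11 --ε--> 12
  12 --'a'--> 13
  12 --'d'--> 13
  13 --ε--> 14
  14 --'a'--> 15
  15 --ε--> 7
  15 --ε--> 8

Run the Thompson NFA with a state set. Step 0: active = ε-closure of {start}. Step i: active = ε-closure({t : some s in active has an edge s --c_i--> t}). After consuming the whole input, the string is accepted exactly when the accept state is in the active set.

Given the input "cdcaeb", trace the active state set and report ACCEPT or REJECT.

S₀ = ε-closure({0}) = {0,2,4}
'c' @ 1: {1,3,6,8}
'd' @ 2: {}  — no active states
rest 'caeb' ignored (set empty)
after full input: {}  (accept=7 not in)

Answer: REJECT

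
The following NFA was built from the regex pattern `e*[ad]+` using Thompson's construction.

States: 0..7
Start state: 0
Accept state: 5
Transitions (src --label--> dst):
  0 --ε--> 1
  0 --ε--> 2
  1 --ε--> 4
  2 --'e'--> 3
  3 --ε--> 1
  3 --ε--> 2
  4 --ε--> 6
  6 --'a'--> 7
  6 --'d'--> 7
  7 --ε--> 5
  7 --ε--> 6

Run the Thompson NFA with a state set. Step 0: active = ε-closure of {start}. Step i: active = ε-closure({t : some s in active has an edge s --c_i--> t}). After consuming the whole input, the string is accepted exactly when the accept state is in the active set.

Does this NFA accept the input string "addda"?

S₀ = ε-closure({0}) = {0,1,2,4,6}
'a' @ 1: {5,6,7}  (accept∈set)
'd' @ 2: {5,6,7}  (accept∈set)
'd' @ 3: {5,6,7}  (accept∈set)
'd' @ 4: {5,6,7}  (accept∈set)
'a' @ 5: {5,6,7}  (accept∈set)
final: {5,6,7}; accept 5 in set

Answer: ACCEPT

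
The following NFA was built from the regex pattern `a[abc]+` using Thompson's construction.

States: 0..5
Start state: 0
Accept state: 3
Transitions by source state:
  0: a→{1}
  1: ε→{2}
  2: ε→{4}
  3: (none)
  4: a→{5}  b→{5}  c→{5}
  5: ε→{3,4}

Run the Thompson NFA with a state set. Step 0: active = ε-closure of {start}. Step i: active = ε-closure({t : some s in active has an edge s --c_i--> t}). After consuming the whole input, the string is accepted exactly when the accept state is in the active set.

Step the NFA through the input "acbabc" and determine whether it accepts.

initial (ε-close {0}): {0}
'a' @ 1: {1,2,4}
'c' @ 2: {3,4,5}  ✓accept
'b' @ 3: {3,4,5}  ✓accept
'a' @ 4: {3,4,5}  ✓accept
'b' @ 5: {3,4,5}  ✓accept
'c' @ 6: {3,4,5}  ✓accept
end set {3,4,5} — state 3 in

Answer: ACCEPT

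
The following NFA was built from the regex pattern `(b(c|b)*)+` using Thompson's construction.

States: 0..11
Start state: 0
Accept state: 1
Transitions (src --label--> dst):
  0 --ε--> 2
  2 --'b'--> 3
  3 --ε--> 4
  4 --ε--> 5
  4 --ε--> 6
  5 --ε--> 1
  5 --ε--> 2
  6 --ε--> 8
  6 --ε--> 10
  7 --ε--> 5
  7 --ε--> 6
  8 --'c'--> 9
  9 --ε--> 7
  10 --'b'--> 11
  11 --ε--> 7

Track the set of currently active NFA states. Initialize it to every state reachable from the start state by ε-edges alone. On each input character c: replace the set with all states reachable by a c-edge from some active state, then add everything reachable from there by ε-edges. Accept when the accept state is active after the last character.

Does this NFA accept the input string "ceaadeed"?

start: ε-closure({0}) = {0,2}
'c' @ 1: {}  — state set empty
rest 'eaadeed' ignored (set empty)
final: {}; accept 1 not in set

Answer: REJECT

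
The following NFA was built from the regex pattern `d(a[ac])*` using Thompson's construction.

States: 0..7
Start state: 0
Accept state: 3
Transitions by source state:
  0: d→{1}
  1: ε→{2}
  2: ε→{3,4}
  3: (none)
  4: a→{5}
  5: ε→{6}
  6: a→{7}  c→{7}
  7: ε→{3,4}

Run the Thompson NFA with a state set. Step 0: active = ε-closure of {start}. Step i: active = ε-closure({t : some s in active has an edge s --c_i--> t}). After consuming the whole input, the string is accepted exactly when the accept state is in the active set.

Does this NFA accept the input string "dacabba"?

Answer: REJECT

Steps:
S₀ = ε-closure({0}) = {0}
'd' @ 1: {1,2,3,4}  ✓accept
'a' @ 2: {5,6}
'c' @ 3: {3,4,7}  ✓accept
'a' @ 4: {5,6}
'b' @ 5: {}  — dead — no transitions
rest 'ba' ignored (set empty)
end set {} — state 3 not in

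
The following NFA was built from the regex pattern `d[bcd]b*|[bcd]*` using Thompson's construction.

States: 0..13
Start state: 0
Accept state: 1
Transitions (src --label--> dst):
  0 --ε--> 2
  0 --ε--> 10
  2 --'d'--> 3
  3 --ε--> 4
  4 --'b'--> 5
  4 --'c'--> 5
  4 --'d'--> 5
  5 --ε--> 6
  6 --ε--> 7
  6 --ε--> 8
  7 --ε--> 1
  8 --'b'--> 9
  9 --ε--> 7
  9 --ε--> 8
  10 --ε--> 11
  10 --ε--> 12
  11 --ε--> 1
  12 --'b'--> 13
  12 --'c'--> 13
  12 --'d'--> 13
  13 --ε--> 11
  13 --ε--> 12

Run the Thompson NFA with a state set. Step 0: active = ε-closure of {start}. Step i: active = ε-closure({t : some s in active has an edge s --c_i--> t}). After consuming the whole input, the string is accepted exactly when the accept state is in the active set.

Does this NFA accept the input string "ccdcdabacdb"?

initial (ε-close {0}): {0,1,2,10,11,12}
'c' @ 1: {1,11,12,13}  [accepting]
'c' @ 2: {1,11,12,13}  [accepting]
'd' @ 3: {1,11,12,13}  [accepting]
'c' @ 4: {1,11,12,13}  [accepting]
'd' @ 5: {1,11,12,13}  [accepting]
'a' @ 6: {}  — dead — no transitions
rest 'bacdb' ignored (set empty)
final: {}; accept 1 not in set

Answer: REJECT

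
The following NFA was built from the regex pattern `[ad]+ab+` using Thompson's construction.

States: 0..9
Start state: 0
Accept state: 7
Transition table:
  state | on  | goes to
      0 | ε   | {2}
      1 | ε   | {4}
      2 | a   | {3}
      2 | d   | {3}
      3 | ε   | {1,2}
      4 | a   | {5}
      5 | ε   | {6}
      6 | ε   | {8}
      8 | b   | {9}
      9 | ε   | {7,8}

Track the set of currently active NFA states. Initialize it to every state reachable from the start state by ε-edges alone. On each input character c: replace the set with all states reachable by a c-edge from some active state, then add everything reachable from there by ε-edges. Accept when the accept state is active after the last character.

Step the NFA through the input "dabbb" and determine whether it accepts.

initial (ε-close {0}): {0,2}
'd' @ 1: {1,2,3,4}
'a' @ 2: {1,2,3,4,5,6,8}
'b' @ 3: {7,8,9}  (accept∈set)
'b' @ 4: {7,8,9}  (accept∈set)
'b' @ 5: {7,8,9}  (accept∈set)
final: {7,8,9}; accept 7 in set

Answer: ACCEPT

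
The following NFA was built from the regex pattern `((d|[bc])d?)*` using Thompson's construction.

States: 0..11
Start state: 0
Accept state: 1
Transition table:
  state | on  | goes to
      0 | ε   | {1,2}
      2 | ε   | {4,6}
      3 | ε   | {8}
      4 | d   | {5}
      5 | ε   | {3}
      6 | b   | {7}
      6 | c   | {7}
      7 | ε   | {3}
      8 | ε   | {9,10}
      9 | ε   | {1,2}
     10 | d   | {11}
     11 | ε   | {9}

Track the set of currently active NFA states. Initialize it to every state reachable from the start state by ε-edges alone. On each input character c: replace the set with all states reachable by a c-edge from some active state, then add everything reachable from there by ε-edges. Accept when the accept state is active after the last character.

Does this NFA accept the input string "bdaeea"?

Answer: REJECT

Trace:
start: ε-closure({0}) = {0,1,2,4,6}
'b' @ 1: {1,2,3,4,6,7,8,9,10}  (accept∈set)
'd' @ 2: {1,2,3,4,5,6,8,9,10,11}  (accept∈set)
'a' @ 3: {}  — no active states
rest 'eea' ignored (set empty)
end set {} — state 1 not in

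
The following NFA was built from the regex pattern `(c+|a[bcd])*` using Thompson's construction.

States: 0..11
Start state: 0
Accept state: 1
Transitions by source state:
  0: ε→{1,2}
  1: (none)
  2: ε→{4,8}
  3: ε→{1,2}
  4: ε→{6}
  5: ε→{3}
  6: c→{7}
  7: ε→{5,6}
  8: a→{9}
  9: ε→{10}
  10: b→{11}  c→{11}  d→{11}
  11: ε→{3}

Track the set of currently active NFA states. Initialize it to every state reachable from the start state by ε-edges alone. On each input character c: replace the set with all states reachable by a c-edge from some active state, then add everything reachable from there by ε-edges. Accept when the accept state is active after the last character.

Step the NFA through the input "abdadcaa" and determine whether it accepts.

S₀ = ε-closure({0}) = {0,1,2,4,6,8}
'a' @ 1: {9,10}
'b' @ 2: {1,2,3,4,6,8,11}  [accepting]
'd' @ 3: {}  — dead — no transitions
rest 'adcaa' ignored (set empty)
final: {}; accept 1 not in set

Answer: REJECT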